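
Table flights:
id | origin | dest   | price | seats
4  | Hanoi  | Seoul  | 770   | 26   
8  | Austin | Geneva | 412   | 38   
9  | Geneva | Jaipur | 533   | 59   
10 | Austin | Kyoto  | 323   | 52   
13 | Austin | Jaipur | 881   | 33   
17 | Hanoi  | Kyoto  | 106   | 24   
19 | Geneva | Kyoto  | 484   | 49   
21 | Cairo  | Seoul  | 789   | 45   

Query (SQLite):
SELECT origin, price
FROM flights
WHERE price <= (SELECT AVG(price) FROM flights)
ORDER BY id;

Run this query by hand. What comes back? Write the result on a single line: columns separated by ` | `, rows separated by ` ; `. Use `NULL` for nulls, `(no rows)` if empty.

Austin | 412 ; Geneva | 533 ; Austin | 323 ; Hanoi | 106 ; Geneva | 484

Scalar subquery: AVG(price) over all flights rows = 537.25.
Keep rows where price <= that value.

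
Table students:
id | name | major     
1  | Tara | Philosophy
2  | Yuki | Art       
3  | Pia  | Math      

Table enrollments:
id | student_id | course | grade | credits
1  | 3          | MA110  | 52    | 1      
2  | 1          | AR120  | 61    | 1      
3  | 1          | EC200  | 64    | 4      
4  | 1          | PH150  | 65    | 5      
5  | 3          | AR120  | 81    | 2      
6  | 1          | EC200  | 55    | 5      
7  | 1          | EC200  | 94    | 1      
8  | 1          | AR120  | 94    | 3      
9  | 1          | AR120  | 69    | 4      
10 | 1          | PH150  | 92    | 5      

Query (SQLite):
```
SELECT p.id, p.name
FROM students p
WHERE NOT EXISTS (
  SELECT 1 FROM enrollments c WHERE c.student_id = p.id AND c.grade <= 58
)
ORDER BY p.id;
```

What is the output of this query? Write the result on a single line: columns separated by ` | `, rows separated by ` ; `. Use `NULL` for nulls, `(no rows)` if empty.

2 | Yuki

For each students row, check whether any enrollments with matching student_id has grade <= 58.
Keep rows where that is false.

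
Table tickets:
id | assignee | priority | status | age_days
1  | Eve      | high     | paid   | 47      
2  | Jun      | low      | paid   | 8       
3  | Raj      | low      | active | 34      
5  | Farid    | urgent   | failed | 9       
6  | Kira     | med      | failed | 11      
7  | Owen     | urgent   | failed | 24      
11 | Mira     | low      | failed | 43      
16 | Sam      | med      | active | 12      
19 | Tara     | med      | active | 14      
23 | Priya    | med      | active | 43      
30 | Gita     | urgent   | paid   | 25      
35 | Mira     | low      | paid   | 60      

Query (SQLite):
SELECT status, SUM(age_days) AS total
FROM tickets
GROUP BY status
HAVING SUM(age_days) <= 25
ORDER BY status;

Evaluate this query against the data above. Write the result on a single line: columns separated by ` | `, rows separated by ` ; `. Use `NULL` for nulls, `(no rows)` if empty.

Partition tickets by status; compute SUM(age_days) within each group.
HAVING: keep groups where SUM(age_days) <= 25.
  active: ids {3, 16, 19, 23} → SUM(age_days)=103
  failed: ids {5, 6, 7, 11} → SUM(age_days)=87
  paid: ids {1, 2, 30, 35} → SUM(age_days)=140

(no rows)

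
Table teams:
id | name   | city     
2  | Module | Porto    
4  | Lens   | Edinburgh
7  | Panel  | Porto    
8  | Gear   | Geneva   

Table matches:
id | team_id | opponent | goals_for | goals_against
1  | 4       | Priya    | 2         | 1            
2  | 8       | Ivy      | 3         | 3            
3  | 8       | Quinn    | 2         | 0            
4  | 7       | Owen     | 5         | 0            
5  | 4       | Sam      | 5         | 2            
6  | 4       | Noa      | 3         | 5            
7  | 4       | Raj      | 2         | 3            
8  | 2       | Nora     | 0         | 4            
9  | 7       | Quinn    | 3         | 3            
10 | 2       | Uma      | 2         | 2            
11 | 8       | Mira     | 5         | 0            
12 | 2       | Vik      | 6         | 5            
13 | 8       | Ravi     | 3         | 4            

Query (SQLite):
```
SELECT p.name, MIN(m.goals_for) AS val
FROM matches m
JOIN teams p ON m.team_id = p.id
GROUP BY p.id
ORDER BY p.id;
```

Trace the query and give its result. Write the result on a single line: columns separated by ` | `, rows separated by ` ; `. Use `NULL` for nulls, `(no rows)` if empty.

Module | 0 ; Lens | 2 ; Panel | 3 ; Gear | 2

Join each matches row to its teams via team_id.
Group joined rows by teams.id; compute MIN(m.goals_for) per group.
  2: ids {8, 10, 12} → MIN(m.goals_for)=0
  4: ids {1, 5, 6, 7} → MIN(m.goals_for)=2
  7: ids {4, 9} → MIN(m.goals_for)=3
  8: ids {2, 3, 11, 13} → MIN(m.goals_for)=2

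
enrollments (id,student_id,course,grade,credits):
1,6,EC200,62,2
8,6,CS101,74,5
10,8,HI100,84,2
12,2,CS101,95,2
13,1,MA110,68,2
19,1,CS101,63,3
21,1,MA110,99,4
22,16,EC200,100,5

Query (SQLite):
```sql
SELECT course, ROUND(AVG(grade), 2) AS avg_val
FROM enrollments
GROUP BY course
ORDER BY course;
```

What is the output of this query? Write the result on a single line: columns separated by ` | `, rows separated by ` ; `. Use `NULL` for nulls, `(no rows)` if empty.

Partition enrollments by course; compute ROUND(AVG(grade), 2) within each group.
  CS101: ids {8, 12, 19} → ROUND(AVG(grade), 2)=77.33
  EC200: ids {1, 22} → ROUND(AVG(grade), 2)=81
  HI100: ids {10} → ROUND(AVG(grade), 2)=84
  MA110: ids {13, 21} → ROUND(AVG(grade), 2)=83.5

CS101 | 77.33 ; EC200 | 81 ; HI100 | 84 ; MA110 | 83.5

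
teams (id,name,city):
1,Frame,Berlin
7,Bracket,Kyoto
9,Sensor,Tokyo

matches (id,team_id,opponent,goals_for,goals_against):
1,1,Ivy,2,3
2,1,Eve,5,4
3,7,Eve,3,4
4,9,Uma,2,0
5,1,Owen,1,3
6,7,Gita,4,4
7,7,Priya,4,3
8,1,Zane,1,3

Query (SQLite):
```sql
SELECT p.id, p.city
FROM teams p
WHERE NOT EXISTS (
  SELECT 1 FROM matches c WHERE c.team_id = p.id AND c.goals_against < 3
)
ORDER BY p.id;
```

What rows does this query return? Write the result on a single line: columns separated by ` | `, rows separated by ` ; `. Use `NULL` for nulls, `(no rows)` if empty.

1 | Berlin ; 7 | Kyoto

For each teams row, check whether any matches with matching team_id has goals_against < 3.
Keep rows where that is false.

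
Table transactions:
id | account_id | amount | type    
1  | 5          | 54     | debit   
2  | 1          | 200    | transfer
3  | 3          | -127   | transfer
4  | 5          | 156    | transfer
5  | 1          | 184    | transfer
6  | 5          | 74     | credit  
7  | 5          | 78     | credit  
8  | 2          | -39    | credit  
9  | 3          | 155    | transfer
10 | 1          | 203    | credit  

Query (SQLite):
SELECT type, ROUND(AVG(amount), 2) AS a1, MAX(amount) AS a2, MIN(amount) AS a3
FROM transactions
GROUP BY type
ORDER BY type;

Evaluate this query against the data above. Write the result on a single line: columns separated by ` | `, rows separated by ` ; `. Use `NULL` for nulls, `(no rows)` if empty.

credit | 79 | 203 | -39 ; debit | 54 | 54 | 54 ; transfer | 113.6 | 200 | -127

Group transactions by type.
Per group compute: ROUND(AVG(amount), 2), MAX(amount), MIN(amount).
  credit: ids {6, 7, 8, 10} → ROUND(AVG(amount), 2)=79, MAX(amount)=203, MIN(amount)=-39
  debit: ids {1} → ROUND(AVG(amount), 2)=54, MAX(amount)=54, MIN(amount)=54
  transfer: ids {2, 3, 4, 5, 9} → ROUND(AVG(amount), 2)=113.6, MAX(amount)=200, MIN(amount)=-127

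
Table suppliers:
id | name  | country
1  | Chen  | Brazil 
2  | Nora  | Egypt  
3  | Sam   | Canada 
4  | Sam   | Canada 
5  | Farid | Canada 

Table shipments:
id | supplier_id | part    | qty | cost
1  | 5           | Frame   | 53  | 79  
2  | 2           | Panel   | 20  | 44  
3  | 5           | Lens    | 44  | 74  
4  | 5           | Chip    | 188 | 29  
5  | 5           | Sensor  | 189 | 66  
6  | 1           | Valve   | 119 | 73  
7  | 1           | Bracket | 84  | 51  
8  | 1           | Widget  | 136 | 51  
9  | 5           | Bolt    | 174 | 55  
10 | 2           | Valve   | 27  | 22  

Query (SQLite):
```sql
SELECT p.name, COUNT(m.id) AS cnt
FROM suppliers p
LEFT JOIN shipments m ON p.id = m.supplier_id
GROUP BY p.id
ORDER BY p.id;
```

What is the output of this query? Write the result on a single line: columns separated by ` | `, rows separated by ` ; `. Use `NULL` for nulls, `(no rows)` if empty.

LEFT JOIN keeps every suppliers row; unmatched ones get NULL for shipments columns.
Group by suppliers.id and compute COUNT(m.id). COUNT(col) of an all-NULL group is 0.
  1: ids {6, 7, 8} → COUNT(m.id)=3
  2: ids {2, 10} → COUNT(m.id)=2
  3: ids {—} → COUNT(m.id)=0
  4: ids {—} → COUNT(m.id)=0
  5: ids {1, 3, 4, 5, 9} → COUNT(m.id)=5

Chen | 3 ; Nora | 2 ; Sam | 0 ; Sam | 0 ; Farid | 5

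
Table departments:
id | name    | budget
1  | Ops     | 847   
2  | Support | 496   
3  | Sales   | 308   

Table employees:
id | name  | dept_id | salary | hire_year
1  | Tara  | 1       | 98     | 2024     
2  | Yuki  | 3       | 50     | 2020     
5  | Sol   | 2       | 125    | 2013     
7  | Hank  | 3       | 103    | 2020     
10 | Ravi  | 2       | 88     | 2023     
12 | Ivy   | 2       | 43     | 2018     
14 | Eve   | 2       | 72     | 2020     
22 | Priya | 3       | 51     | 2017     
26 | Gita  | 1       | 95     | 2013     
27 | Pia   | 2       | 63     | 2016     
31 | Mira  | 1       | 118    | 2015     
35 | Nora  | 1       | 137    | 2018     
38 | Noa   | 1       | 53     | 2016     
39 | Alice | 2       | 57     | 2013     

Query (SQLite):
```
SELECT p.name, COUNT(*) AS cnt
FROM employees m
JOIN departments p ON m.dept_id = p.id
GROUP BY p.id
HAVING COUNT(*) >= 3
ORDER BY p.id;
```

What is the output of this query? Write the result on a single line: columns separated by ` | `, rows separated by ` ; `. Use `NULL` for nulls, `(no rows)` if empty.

Join each employees row to its departments via dept_id.
Group joined rows by departments.id; compute COUNT(*) per group.
HAVING: keep groups with count ≥ 3.
  1: ids {1, 26, 31, 35, 38} → COUNT(*)=5
  2: ids {5, 10, 12, 14, 27, 39} → COUNT(*)=6
  3: ids {2, 7, 22} → COUNT(*)=3

Ops | 5 ; Support | 6 ; Sales | 3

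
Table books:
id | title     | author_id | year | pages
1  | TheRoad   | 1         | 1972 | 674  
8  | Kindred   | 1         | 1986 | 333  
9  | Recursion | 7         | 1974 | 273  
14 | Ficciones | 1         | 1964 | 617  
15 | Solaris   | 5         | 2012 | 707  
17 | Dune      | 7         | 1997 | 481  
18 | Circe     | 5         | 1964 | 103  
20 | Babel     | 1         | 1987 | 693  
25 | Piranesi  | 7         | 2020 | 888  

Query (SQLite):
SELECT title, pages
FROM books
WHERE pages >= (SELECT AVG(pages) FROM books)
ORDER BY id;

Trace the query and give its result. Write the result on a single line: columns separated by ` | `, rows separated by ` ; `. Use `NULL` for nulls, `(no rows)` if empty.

TheRoad | 674 ; Ficciones | 617 ; Solaris | 707 ; Babel | 693 ; Piranesi | 888

Scalar subquery: AVG(pages) over all books rows = 529.888889 (≈; comparison uses full precision).
Keep rows where pages >= that value.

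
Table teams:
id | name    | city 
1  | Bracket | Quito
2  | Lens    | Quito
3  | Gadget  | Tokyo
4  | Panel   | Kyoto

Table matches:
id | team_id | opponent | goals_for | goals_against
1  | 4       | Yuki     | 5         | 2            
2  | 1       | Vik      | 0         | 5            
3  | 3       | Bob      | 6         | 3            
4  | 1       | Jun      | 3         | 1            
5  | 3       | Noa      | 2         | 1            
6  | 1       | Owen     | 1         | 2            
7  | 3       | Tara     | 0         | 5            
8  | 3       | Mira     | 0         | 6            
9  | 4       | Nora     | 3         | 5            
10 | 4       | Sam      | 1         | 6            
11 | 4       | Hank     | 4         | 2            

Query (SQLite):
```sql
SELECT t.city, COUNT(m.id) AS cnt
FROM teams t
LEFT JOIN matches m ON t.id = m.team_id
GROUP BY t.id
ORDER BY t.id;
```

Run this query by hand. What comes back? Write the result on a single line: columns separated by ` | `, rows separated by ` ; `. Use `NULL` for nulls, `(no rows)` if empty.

Quito | 3 ; Quito | 0 ; Tokyo | 4 ; Kyoto | 4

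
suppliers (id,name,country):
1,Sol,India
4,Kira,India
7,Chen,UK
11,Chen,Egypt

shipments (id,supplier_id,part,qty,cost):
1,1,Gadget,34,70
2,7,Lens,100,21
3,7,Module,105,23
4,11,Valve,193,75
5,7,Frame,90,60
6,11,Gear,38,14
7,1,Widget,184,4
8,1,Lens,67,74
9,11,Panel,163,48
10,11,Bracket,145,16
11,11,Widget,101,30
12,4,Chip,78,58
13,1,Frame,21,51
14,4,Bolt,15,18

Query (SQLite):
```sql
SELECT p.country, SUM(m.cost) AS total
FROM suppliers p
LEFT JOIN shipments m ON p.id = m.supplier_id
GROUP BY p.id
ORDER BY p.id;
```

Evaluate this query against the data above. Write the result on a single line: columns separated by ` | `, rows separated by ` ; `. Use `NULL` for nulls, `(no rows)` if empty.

India | 199 ; India | 76 ; UK | 104 ; Egypt | 183

LEFT JOIN keeps every suppliers row; unmatched ones get NULL for shipments columns.
Group by suppliers.id and compute SUM(m.cost). SUM over an all-NULL group is NULL.
  1: ids {1, 7, 8, 13} → SUM(m.cost)=199
  4: ids {12, 14} → SUM(m.cost)=76
  7: ids {2, 3, 5} → SUM(m.cost)=104
  11: ids {4, 6, 9, 10, 11} → SUM(m.cost)=183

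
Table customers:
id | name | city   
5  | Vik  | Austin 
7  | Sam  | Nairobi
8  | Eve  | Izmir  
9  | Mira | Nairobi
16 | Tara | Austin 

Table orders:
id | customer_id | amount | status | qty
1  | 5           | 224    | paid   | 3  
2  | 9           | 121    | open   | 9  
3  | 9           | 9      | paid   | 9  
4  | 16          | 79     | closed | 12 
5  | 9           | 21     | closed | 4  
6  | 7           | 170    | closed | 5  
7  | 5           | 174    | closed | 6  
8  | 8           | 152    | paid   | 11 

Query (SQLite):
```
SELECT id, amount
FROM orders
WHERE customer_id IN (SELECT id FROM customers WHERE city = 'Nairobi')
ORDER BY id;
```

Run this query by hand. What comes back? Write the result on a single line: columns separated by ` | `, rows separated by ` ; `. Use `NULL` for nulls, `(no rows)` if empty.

Inner query: customers.id where city = 'Nairobi'.
Outer: keep orders rows whose customer_id is in that set.
Inner query → {7, 9}

2 | 121 ; 3 | 9 ; 5 | 21 ; 6 | 170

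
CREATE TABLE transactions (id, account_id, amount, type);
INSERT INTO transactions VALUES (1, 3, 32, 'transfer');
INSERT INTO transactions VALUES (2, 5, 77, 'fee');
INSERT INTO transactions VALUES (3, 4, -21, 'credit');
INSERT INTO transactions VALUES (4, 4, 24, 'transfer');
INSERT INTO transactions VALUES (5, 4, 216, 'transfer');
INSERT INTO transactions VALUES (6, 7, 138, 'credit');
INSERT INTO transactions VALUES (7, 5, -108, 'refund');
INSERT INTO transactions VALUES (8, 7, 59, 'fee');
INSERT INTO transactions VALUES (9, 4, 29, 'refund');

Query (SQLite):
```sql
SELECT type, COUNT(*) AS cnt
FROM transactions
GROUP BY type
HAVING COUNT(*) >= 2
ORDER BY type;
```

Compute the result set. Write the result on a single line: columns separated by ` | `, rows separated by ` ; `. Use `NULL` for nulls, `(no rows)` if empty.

credit | 2 ; fee | 2 ; refund | 2 ; transfer | 3

Partition transactions by type; compute COUNT(*) within each group.
HAVING: keep groups with count ≥ 2.
  credit: ids {3, 6} → COUNT(*)=2
  fee: ids {2, 8} → COUNT(*)=2
  refund: ids {7, 9} → COUNT(*)=2
  transfer: ids {1, 4, 5} → COUNT(*)=3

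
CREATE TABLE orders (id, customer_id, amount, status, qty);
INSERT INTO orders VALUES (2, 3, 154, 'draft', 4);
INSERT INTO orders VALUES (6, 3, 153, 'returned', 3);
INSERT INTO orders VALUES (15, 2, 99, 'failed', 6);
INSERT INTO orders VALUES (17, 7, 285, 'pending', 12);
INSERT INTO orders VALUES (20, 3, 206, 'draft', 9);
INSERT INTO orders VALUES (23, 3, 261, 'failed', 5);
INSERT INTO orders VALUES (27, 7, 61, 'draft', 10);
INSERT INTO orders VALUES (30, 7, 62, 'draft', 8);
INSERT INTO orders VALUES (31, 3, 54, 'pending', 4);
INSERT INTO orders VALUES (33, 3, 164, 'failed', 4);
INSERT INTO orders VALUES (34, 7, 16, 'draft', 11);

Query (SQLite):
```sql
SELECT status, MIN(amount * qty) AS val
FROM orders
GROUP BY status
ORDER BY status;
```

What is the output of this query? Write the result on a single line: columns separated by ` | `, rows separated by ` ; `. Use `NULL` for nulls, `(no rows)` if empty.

For each row compute amount * qty.
Group by status; take MIN of the expression per group.
  draft: ids {2, 20, 27, 30, 34} → MIN(amount * qty)=176
  failed: ids {15, 23, 33} → MIN(amount * qty)=594
  pending: ids {17, 31} → MIN(amount * qty)=216
  returned: ids {6} → MIN(amount * qty)=459

draft | 176 ; failed | 594 ; pending | 216 ; returned | 459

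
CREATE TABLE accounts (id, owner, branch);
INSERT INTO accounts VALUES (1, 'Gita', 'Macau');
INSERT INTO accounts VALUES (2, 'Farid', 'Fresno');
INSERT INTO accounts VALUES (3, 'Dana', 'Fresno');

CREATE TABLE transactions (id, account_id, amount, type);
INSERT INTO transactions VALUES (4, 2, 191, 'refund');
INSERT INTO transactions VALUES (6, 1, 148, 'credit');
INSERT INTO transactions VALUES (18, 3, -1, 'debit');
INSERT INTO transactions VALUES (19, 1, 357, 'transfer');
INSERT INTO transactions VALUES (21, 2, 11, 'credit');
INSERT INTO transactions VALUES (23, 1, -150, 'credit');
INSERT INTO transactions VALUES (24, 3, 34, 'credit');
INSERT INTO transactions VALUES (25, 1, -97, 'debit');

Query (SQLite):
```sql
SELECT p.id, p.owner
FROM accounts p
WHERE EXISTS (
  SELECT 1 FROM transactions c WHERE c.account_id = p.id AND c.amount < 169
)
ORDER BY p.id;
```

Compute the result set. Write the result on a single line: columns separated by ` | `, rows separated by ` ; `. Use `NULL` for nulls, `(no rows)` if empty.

For each accounts row, check whether any transactions with matching account_id has amount < 169.
Keep rows where that is true.

1 | Gita ; 2 | Farid ; 3 | Dana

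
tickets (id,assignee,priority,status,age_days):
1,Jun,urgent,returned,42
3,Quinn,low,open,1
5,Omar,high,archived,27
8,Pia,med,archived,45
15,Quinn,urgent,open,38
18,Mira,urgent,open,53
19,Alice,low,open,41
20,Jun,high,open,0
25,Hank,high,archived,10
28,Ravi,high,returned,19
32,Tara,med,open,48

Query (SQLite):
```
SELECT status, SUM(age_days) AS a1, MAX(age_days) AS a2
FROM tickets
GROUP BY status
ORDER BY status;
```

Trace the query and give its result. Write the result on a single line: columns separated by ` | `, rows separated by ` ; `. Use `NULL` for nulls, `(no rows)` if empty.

archived | 82 | 45 ; open | 181 | 53 ; returned | 61 | 42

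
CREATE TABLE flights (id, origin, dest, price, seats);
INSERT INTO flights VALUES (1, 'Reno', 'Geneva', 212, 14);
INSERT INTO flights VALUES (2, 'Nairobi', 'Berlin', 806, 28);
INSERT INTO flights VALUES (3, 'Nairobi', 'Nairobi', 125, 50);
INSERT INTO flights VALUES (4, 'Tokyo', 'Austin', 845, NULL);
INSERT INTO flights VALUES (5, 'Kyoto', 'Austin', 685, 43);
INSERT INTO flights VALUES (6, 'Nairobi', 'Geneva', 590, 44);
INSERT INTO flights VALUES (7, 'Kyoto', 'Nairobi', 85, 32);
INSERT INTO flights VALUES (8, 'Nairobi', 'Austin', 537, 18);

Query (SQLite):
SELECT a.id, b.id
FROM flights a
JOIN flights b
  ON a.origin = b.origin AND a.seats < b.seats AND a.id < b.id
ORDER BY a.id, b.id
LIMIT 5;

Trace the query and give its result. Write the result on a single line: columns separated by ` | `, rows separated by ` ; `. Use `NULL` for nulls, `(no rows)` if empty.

Pairs (a,b) with same origin, a.seats < b.seats, a.id < b.id.
origin groups: Kyoto:{5,7} Nairobi:{2,3,6,8} Reno:{1} Tokyo:{4}
Ordered by (a.id, b.id); first 5.

2 | 3 ; 2 | 6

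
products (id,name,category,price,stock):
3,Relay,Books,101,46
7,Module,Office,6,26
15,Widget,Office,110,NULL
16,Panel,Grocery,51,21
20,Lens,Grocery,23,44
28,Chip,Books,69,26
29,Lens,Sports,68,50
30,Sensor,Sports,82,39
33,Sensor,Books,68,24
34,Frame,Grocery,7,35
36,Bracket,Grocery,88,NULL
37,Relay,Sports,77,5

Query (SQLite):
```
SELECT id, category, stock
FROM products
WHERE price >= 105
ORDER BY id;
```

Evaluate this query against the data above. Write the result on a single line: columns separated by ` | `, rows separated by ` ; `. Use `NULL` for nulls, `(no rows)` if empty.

15 | Office | NULL

price >= 105: ids {15}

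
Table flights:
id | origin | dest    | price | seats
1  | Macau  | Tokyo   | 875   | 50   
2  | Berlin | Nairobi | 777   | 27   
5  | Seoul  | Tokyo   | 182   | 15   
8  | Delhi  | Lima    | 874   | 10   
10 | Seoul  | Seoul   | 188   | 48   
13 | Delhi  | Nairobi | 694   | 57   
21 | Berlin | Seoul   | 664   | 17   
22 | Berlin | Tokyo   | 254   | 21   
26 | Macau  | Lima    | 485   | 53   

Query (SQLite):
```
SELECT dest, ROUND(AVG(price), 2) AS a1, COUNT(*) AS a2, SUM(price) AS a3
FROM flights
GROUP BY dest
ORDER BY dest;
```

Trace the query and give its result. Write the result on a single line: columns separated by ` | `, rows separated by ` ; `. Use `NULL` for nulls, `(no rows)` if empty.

Group flights by dest.
Per group compute: ROUND(AVG(price), 2), COUNT(*), SUM(price).
  Lima: ids {8, 26} → ROUND(AVG(price), 2)=679.5, COUNT(*)=2, SUM(price)=1359
  Nairobi: ids {2, 13} → ROUND(AVG(price), 2)=735.5, COUNT(*)=2, SUM(price)=1471
  Seoul: ids {10, 21} → ROUND(AVG(price), 2)=426, COUNT(*)=2, SUM(price)=852
  Tokyo: ids {1, 5, 22} → ROUND(AVG(price), 2)=437, COUNT(*)=3, SUM(price)=1311

Lima | 679.5 | 2 | 1359 ; Nairobi | 735.5 | 2 | 1471 ; Seoul | 426 | 2 | 852 ; Tokyo | 437 | 3 | 1311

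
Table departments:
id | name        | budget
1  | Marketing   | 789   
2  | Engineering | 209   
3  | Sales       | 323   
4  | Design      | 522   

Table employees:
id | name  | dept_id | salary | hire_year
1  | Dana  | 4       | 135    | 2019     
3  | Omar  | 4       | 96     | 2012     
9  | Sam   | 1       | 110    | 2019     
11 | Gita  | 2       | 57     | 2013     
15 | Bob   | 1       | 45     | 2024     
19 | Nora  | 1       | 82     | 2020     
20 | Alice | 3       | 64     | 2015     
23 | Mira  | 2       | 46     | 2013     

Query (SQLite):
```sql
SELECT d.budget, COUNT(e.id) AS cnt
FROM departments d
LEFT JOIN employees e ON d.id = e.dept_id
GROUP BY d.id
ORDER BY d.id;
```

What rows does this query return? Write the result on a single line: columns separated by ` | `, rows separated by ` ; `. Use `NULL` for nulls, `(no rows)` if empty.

789 | 3 ; 209 | 2 ; 323 | 1 ; 522 | 2

LEFT JOIN keeps every departments row; unmatched ones get NULL for employees columns.
Group by departments.id and compute COUNT(e.id). COUNT(col) of an all-NULL group is 0.
  1: ids {9, 15, 19} → COUNT(e.id)=3
  2: ids {11, 23} → COUNT(e.id)=2
  3: ids {20} → COUNT(e.id)=1
  4: ids {1, 3} → COUNT(e.id)=2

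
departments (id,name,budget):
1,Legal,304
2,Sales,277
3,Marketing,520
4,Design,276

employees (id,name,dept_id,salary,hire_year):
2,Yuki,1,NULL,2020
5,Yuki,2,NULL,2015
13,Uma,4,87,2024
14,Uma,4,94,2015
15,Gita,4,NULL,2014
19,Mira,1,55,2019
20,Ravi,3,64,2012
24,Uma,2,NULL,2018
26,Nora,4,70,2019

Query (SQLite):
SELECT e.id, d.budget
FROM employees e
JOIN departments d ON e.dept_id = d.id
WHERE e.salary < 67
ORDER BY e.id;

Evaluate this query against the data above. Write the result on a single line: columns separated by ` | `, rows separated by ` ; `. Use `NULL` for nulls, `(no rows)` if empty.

Each employees row matches the departments row where dept_id = departments.id.
Then keep rows with e.salary < 67.

19 | 304 ; 20 | 520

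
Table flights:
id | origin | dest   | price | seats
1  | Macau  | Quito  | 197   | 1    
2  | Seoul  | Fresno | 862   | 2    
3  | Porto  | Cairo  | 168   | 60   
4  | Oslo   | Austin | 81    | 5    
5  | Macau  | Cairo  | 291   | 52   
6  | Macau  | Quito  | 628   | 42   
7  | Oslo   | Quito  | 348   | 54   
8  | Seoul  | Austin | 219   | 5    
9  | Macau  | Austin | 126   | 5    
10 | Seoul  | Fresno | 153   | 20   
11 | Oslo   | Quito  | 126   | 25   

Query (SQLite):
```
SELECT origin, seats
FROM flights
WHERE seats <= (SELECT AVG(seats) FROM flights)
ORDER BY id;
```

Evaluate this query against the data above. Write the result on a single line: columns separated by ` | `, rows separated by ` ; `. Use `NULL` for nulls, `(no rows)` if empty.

Macau | 1 ; Seoul | 2 ; Oslo | 5 ; Seoul | 5 ; Macau | 5 ; Seoul | 20

Scalar subquery: AVG(seats) over all flights rows = 24.636364 (≈; comparison uses full precision).
Keep rows where seats <= that value.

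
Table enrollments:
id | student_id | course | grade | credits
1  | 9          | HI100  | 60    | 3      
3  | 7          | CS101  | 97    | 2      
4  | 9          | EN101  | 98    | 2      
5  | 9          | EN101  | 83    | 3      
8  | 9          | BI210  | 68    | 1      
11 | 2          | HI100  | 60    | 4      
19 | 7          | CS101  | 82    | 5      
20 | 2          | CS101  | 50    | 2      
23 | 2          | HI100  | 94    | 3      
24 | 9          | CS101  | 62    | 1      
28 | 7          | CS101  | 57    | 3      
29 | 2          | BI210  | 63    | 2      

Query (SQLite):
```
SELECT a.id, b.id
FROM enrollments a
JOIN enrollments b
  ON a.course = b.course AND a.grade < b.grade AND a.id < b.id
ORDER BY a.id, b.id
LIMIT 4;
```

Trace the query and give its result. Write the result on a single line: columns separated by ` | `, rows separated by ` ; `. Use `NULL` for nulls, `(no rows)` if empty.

1 | 23 ; 11 | 23 ; 20 | 24 ; 20 | 28

Pairs (a,b) with same course, a.grade < b.grade, a.id < b.id.
course groups: BI210:{8,29} CS101:{3,19,20,24,28} EN101:{4,5} HI100:{1,11,23}
Ordered by (a.id, b.id); first 4.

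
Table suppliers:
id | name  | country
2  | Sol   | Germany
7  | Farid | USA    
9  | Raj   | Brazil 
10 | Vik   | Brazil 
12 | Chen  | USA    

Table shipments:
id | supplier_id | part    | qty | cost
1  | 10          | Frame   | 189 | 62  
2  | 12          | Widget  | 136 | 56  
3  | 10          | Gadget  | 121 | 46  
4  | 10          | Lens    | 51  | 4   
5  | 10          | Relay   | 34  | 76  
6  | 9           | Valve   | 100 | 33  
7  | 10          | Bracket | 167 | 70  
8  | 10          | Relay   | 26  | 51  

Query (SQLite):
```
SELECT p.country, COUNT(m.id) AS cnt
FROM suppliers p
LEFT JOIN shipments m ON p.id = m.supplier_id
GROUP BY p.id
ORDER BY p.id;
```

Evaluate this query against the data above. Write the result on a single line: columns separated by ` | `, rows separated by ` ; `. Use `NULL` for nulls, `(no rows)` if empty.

LEFT JOIN keeps every suppliers row; unmatched ones get NULL for shipments columns.
Group by suppliers.id and compute COUNT(m.id). COUNT(col) of an all-NULL group is 0.
  2: ids {—} → COUNT(m.id)=0
  7: ids {—} → COUNT(m.id)=0
  9: ids {6} → COUNT(m.id)=1
  10: ids {1, 3, 4, 5, 7, 8} → COUNT(m.id)=6
  12: ids {2} → COUNT(m.id)=1

Germany | 0 ; USA | 0 ; Brazil | 1 ; Brazil | 6 ; USA | 1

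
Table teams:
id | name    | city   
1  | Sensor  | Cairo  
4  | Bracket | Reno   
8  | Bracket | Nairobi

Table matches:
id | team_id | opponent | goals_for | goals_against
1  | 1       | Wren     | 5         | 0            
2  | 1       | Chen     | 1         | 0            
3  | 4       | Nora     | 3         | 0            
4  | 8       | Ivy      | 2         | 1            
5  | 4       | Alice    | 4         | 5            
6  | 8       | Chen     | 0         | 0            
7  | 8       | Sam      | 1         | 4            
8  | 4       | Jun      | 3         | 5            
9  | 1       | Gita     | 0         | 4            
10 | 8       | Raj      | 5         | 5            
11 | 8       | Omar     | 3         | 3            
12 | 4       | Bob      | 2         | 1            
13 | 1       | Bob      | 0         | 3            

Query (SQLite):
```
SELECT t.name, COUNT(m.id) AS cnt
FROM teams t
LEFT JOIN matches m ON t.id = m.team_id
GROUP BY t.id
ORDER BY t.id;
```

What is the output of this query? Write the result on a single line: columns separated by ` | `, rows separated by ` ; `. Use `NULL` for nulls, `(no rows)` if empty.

LEFT JOIN keeps every teams row; unmatched ones get NULL for matches columns.
Group by teams.id and compute COUNT(m.id). COUNT(col) of an all-NULL group is 0.
  1: ids {1, 2, 9, 13} → COUNT(m.id)=4
  4: ids {3, 5, 8, 12} → COUNT(m.id)=4
  8: ids {4, 6, 7, 10, 11} → COUNT(m.id)=5

Sensor | 4 ; Bracket | 4 ; Bracket | 5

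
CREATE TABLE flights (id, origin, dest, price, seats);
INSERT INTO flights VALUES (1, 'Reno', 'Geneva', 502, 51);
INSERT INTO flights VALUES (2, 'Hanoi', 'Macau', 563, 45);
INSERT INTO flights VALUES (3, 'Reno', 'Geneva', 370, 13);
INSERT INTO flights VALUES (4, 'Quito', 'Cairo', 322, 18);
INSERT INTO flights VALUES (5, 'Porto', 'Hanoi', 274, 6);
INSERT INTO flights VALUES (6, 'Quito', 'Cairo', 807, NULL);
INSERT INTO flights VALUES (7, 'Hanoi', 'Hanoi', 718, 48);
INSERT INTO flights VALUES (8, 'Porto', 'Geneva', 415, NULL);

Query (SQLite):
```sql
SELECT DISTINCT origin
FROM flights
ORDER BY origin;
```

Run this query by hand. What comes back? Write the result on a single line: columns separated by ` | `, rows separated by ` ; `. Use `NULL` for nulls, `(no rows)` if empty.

Collect distinct origin values from flights.

Hanoi ; Porto ; Quito ; Reno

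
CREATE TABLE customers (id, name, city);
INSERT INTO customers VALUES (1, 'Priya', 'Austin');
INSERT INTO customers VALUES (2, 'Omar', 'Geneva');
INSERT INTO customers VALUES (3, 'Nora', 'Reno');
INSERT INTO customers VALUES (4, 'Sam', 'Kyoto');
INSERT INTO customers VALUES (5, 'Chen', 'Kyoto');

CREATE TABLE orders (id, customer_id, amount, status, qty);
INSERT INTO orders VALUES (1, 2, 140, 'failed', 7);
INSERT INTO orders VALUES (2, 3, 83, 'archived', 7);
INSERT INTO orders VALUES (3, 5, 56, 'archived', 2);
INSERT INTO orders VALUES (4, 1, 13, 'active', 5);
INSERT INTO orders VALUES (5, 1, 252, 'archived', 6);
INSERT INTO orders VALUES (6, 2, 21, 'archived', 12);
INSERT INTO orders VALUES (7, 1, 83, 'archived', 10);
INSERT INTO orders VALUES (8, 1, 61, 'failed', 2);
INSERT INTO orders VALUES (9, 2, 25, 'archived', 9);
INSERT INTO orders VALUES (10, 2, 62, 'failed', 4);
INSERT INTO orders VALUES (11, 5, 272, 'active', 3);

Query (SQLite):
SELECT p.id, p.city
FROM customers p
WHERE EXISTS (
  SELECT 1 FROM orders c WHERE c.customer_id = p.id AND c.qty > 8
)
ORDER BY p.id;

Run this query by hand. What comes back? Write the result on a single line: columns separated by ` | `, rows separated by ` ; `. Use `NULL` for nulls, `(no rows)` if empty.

For each customers row, check whether any orders with matching customer_id has qty > 8.
Keep rows where that is true.

1 | Austin ; 2 | Geneva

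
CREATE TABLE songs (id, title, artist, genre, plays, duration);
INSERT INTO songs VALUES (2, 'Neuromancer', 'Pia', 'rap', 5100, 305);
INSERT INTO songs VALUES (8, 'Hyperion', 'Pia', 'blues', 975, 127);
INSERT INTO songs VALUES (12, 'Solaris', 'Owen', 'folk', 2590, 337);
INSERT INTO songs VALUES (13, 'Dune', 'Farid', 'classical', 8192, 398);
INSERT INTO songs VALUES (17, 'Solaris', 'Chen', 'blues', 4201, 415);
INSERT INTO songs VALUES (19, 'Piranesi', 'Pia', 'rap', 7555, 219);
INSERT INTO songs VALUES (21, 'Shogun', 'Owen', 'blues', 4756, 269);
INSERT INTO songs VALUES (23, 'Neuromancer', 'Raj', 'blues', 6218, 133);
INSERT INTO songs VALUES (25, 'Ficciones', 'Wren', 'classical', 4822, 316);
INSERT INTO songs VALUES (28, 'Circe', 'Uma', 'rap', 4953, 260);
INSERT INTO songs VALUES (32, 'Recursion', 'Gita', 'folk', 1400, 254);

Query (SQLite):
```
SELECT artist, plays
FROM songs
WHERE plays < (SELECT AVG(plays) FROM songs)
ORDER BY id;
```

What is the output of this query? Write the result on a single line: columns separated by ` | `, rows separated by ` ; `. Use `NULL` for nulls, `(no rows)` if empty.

Pia | 975 ; Owen | 2590 ; Chen | 4201 ; Gita | 1400

Scalar subquery: AVG(plays) over all songs rows = 4614.727273 (≈; comparison uses full precision).
Keep rows where plays < that value.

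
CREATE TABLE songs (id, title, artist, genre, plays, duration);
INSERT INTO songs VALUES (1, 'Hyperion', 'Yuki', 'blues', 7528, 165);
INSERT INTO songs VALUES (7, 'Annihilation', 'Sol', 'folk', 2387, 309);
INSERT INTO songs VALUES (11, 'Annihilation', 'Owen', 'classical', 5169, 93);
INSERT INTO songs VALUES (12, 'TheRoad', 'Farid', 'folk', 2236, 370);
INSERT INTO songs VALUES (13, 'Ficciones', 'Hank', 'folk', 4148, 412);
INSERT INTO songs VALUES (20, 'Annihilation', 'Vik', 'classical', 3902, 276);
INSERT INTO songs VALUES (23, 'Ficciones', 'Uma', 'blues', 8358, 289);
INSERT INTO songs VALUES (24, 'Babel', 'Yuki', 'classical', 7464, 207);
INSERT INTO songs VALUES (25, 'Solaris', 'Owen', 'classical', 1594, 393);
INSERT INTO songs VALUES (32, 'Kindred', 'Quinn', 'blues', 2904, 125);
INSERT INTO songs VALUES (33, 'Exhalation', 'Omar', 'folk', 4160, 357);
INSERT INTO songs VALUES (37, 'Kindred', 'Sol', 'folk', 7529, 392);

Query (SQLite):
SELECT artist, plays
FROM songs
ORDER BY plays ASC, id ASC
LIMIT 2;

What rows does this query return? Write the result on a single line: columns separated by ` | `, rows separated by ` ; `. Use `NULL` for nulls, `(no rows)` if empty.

Owen | 1594 ; Farid | 2236

Sort by plays asc, tiebreak id asc: (1594, id=25), (2236, id=12), (2387, id=7), (2904, id=32), (3902, id=20) …. Take first 2.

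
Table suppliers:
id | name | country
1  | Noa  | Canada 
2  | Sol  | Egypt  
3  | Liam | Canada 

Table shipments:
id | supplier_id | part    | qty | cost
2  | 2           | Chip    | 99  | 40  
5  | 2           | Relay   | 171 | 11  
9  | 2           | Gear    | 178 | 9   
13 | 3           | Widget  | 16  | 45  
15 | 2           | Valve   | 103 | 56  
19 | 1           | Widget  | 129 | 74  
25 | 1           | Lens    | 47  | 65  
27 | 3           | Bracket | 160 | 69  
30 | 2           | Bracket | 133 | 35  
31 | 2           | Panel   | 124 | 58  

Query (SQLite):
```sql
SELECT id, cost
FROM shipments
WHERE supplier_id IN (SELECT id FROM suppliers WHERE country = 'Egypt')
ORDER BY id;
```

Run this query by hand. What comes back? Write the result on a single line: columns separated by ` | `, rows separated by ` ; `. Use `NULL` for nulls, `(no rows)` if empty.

2 | 40 ; 5 | 11 ; 9 | 9 ; 15 | 56 ; 30 | 35 ; 31 | 58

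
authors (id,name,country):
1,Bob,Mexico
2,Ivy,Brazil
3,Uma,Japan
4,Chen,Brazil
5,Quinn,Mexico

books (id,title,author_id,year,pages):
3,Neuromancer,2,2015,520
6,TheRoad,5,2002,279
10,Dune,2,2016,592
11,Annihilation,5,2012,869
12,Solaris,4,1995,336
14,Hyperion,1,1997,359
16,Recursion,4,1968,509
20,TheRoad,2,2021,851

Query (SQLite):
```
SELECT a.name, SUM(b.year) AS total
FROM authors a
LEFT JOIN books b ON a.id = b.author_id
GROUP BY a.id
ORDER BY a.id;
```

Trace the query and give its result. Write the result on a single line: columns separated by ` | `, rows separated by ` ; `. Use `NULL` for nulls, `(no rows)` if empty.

LEFT JOIN keeps every authors row; unmatched ones get NULL for books columns.
Group by authors.id and compute SUM(b.year). SUM over an all-NULL group is NULL.
  1: ids {14} → SUM(b.year)=1997
  2: ids {3, 10, 20} → SUM(b.year)=6052
  3: ids {—} → SUM(b.year)=NULL
  4: ids {12, 16} → SUM(b.year)=3963
  5: ids {6, 11} → SUM(b.year)=4014

Bob | 1997 ; Ivy | 6052 ; Uma | NULL ; Chen | 3963 ; Quinn | 4014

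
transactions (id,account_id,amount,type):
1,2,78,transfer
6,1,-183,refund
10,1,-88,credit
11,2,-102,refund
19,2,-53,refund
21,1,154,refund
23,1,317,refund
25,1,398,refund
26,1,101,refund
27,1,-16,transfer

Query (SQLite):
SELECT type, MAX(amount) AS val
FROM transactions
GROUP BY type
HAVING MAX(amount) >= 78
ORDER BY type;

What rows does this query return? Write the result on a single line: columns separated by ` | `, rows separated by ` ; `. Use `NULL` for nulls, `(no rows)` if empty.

refund | 398 ; transfer | 78

Partition transactions by type; compute MAX(amount) within each group.
HAVING: keep groups where MAX(amount) >= 78.
  credit: ids {10} → MAX(amount)=-88
  refund: ids {6, 11, 19, 21, 23, 25, 26} → MAX(amount)=398
  transfer: ids {1, 27} → MAX(amount)=78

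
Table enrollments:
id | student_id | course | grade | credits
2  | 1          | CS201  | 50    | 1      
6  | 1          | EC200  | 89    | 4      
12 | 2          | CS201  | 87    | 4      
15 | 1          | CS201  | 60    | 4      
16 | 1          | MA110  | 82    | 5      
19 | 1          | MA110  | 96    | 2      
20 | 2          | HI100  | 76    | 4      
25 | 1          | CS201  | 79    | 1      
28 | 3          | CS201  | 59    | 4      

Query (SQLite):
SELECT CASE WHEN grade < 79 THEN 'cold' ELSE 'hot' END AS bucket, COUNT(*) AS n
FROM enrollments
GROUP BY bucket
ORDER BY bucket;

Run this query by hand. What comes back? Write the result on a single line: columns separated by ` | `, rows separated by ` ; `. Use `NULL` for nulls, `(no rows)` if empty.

cold | 4 ; hot | 5

Bucket rows by grade < 79 → 'cold' else 'hot'; count each bucket.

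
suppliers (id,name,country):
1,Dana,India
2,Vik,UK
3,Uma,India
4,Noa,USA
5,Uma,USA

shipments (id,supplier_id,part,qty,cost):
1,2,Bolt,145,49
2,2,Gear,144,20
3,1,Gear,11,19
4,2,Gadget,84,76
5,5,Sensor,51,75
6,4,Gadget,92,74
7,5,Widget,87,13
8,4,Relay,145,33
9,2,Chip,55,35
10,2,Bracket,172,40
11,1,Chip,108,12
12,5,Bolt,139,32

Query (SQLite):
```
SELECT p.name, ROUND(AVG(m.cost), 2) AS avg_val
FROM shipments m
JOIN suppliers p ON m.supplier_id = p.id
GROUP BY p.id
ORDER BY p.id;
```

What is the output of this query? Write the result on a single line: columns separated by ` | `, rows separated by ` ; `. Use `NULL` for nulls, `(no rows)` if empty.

Join each shipments row to its suppliers via supplier_id.
Group joined rows by suppliers.id; compute ROUND(AVG(m.cost), 2) per group.
  1: ids {3, 11} → ROUND(AVG(m.cost), 2)=15.5
  2: ids {1, 2, 4, 9, 10} → ROUND(AVG(m.cost), 2)=44
  4: ids {6, 8} → ROUND(AVG(m.cost), 2)=53.5
  5: ids {5, 7, 12} → ROUND(AVG(m.cost), 2)=40

Dana | 15.5 ; Vik | 44 ; Noa | 53.5 ; Uma | 40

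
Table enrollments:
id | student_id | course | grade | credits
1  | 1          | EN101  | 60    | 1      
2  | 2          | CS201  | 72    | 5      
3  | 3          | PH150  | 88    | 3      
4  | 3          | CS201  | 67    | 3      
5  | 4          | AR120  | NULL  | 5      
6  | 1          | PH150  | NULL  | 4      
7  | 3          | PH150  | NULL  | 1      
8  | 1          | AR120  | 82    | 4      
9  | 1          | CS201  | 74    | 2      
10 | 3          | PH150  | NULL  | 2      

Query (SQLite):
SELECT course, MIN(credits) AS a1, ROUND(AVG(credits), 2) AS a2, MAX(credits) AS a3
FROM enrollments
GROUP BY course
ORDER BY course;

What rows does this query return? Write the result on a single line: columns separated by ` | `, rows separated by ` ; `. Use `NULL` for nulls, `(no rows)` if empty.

AR120 | 4 | 4.5 | 5 ; CS201 | 2 | 3.33 | 5 ; EN101 | 1 | 1 | 1 ; PH150 | 1 | 2.5 | 4

Group enrollments by course.
Per group compute: MIN(credits), ROUND(AVG(credits), 2), MAX(credits).
  AR120: ids {5, 8} → MIN(credits)=4, ROUND(AVG(credits), 2)=4.5, MAX(credits)=5
  CS201: ids {2, 4, 9} → MIN(credits)=2, ROUND(AVG(credits), 2)=3.33, MAX(credits)=5
  EN101: ids {1} → MIN(credits)=1, ROUND(AVG(credits), 2)=1, MAX(credits)=1
  PH150: ids {3, 6, 7, 10} → MIN(credits)=1, ROUND(AVG(credits), 2)=2.5, MAX(credits)=4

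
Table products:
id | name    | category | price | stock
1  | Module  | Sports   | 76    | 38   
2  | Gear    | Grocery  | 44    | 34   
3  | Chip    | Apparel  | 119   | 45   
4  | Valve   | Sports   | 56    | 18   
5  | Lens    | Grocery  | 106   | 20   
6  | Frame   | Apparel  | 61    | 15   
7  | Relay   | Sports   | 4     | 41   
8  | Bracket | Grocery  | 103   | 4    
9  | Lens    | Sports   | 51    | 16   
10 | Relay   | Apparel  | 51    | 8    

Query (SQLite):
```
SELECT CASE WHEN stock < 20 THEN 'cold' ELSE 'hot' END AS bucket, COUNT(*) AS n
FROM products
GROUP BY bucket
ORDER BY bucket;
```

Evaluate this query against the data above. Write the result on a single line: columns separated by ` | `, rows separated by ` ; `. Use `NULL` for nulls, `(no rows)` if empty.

Bucket rows by stock < 20 → 'cold' else 'hot'; count each bucket.

cold | 5 ; hot | 5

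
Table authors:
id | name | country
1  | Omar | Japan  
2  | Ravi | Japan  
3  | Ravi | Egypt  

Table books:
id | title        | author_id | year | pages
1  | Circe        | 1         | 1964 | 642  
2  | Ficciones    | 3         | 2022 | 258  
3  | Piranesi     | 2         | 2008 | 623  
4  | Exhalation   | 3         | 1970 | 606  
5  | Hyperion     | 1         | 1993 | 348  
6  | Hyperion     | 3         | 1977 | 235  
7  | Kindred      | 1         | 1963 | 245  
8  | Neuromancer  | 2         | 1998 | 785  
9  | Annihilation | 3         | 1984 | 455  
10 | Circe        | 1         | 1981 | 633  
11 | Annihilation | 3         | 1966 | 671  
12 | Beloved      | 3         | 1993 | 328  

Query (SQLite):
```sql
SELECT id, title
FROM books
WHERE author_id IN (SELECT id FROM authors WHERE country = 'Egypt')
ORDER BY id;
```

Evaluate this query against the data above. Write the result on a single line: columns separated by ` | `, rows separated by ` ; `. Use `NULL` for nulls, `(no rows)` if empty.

Inner query: authors.id where country = 'Egypt'.
Outer: keep books rows whose author_id is in that set.
Inner query → {3}

2 | Ficciones ; 4 | Exhalation ; 6 | Hyperion ; 9 | Annihilation ; 11 | Annihilation ; 12 | Beloved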